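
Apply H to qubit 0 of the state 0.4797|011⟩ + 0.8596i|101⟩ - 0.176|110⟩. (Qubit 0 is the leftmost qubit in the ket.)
0.6078i|001⟩ - 0.1245|010⟩ + 0.3392|011⟩ - 0.6078i|101⟩ + 0.1245|110⟩ + 0.3392|111⟩

H on qubit 0 mixes each pair of kets that differ only in qubit 0: amplitudes (a, b) of (|…0…⟩, |…1…⟩) become ((a + b)/√2, (a − b)/√2). Kets absent from the input have amplitude 0.
(|001⟩, |101⟩): (a, b) = (0, 0.8596i) → (0.6078i, -0.6078i)
(|010⟩, |110⟩): (a, b) = (0, -0.176) → (-0.1245, 0.1245)
(|011⟩, |111⟩): (a, b) = (0.4797, 0) → (0.3392, 0.3392)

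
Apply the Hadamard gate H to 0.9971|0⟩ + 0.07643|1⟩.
0.7591|0⟩ + 0.651|1⟩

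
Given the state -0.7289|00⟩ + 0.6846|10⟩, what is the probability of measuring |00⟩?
0.5313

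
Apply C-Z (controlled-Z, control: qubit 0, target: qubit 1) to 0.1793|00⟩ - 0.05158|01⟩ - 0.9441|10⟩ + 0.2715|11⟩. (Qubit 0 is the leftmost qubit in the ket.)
0.1793|00⟩ - 0.05158|01⟩ - 0.9441|10⟩ - 0.2715|11⟩

C-Z leaves the control-|0⟩ kets |00⟩, |01⟩ unchanged and applies Z to qubit 1 on the control-|1⟩ pair (|10⟩, |11⟩).
Z = [[1, 0], [0, -1]].
With a = amp(|10⟩) = -0.9441 and b = amp(|11⟩) = 0.2715:
new amp(|10⟩) = (1)·a = -0.9441
new amp(|11⟩) = (-1)·b = -0.2715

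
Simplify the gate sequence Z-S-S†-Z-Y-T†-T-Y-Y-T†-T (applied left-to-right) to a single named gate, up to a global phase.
Y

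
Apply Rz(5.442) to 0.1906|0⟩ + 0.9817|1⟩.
(-0.174 - 0.07782i)|0⟩ + (-0.8961 + 0.4008i)|1⟩

Rz(5.442) = [[e^(−iθ/2), 0], [0, e^(iθ/2)]] with e^(±iθ/2) = cos(θ/2) ± i·sin(θ/2); θ = 5.442, cos(θ/2) ≈ -0.912847, sin(θ/2) ≈ 0.408302.
With a = amp(|0⟩) = 0.1906 and b = amp(|1⟩) = 0.9817:
new amp(|0⟩) = (-0.912847 - 0.408302i)·a = (-0.174 - 0.07782i)
new amp(|1⟩) = (-0.912847 + 0.408302i)·b = (-0.8961 + 0.4008i)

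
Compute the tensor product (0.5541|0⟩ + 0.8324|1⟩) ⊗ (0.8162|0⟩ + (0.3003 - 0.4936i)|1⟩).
0.4523|00⟩ + (0.1664 - 0.2735i)|01⟩ + 0.6794|10⟩ + (0.25 - 0.4109i)|11⟩

amp(|b₁b₂…⟩) = product of the factor amplitudes for bits b₁, b₂, …; only kets whose every factor amplitude is nonzero survive.
|00⟩: (0.5541)(0.8162) = 0.4523
|01⟩: (0.5541)(0.3003 - 0.4936i) = (0.1664 - 0.2735i)
|10⟩: (0.8324)(0.8162) = 0.6794
|11⟩: (0.8324)(0.3003 - 0.4936i) = (0.25 - 0.4109i)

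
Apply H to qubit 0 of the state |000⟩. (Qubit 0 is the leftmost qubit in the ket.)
1/√2|000⟩ + 1/√2|100⟩

H on qubit 0 mixes each pair of kets that differ only in qubit 0: amplitudes (a, b) of (|…0…⟩, |…1…⟩) become ((a + b)/√2, (a − b)/√2). Kets absent from the input have amplitude 0.
(|000⟩, |100⟩): (a, b) = (1, 0) → (1/√2, 1/√2)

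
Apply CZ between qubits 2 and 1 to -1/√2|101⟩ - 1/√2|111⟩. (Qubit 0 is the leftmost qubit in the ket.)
-1/√2|101⟩ + 1/√2|111⟩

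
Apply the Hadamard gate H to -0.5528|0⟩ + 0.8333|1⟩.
0.1983|0⟩ - 0.9801|1⟩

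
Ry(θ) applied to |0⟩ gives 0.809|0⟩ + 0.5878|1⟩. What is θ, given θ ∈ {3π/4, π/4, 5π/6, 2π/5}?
2π/5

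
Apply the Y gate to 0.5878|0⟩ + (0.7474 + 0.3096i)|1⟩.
(0.3096 - 0.7474i)|0⟩ + 0.5878i|1⟩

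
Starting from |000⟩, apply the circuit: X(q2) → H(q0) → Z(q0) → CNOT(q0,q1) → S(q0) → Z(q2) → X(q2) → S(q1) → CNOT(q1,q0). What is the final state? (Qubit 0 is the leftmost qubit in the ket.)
-1/√2|000⟩ - 1/√2|010⟩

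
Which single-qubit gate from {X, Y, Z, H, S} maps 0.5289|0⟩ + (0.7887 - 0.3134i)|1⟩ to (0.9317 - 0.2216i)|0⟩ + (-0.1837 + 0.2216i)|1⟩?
H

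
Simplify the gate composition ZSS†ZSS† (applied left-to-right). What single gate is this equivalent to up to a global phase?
I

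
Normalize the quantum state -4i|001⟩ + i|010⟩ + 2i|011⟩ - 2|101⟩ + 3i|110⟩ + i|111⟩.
-0.6761i|001⟩ + 0.169i|010⟩ + 0.3381i|011⟩ - 0.3381|101⟩ + 0.5071i|110⟩ + 0.169i|111⟩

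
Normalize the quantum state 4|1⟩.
|1⟩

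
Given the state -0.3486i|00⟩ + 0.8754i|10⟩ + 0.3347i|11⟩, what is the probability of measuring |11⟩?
0.112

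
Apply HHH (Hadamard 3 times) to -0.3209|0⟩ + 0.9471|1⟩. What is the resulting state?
0.4428|0⟩ - 0.8966|1⟩

H² = I, so H^3 = H: a single Hadamard. With (a, b) = (-0.3209, 0.9471), H gives ((a + b)/√2, (a − b)/√2) = (0.4428, -0.8966).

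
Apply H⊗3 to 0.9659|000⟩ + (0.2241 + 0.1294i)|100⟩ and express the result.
(0.4207 + 0.04575i)|000⟩ + (0.4207 + 0.04575i)|001⟩ + (0.4207 + 0.04575i)|010⟩ + (0.4207 + 0.04575i)|011⟩ + (0.2623 - 0.04575i)|100⟩ + (0.2623 - 0.04575i)|101⟩ + (0.2623 - 0.04575i)|110⟩ + (0.2623 - 0.04575i)|111⟩

H⊗3 gives amp(|y⟩) = (1/2√2) Σ_x (−1)^(x·y) amp(|x⟩), where x·y is the number of positions in which both x and y have a 1.
|000⟩: (0.9659 + (0.2241 + 0.1294i))/(2√2) = (0.4207 + 0.04575i)
|001⟩: (0.9659 + (0.2241 + 0.1294i))/(2√2) = (0.4207 + 0.04575i)
|010⟩: (0.9659 + (0.2241 + 0.1294i))/(2√2) = (0.4207 + 0.04575i)
|011⟩: (0.9659 + (0.2241 + 0.1294i))/(2√2) = (0.4207 + 0.04575i)
|100⟩: (0.9659 - (0.2241 + 0.1294i))/(2√2) = (0.2623 - 0.04575i)
|101⟩: (0.9659 - (0.2241 + 0.1294i))/(2√2) = (0.2623 - 0.04575i)
|110⟩: (0.9659 - (0.2241 + 0.1294i))/(2√2) = (0.2623 - 0.04575i)
|111⟩: (0.9659 - (0.2241 + 0.1294i))/(2√2) = (0.2623 - 0.04575i)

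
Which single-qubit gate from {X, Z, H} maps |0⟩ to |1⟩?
X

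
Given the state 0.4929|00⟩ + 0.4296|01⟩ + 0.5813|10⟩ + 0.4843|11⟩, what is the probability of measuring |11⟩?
0.2345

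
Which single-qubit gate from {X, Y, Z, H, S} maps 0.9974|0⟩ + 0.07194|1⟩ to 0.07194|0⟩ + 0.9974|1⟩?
X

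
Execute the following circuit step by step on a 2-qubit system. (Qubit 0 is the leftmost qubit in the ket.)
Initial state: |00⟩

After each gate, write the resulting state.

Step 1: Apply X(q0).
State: |10⟩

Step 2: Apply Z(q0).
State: -|10⟩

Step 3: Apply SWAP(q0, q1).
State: -|01⟩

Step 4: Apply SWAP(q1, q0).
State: -|10⟩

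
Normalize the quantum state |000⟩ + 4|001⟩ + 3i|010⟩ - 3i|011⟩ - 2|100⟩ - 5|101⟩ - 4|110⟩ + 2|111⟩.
0.1091|000⟩ + 0.4364|001⟩ + 0.3273i|010⟩ - 0.3273i|011⟩ - 0.2182|100⟩ - 0.5455|101⟩ - 0.4364|110⟩ + 0.2182|111⟩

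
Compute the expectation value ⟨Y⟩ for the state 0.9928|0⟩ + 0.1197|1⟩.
0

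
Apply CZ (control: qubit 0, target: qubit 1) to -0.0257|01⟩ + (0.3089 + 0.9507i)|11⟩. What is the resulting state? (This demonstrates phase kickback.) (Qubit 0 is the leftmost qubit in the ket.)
-0.0257|01⟩ + (-0.3089 - 0.9507i)|11⟩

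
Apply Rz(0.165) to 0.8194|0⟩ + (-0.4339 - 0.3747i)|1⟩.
(0.8166 - 0.06752i)|0⟩ + (-0.4015 - 0.4092i)|1⟩

Rz(0.165) = [[e^(−iθ/2), 0], [0, e^(iθ/2)]] with e^(±iθ/2) = cos(θ/2) ± i·sin(θ/2); θ = 0.165, cos(θ/2) ≈ 0.996599, sin(θ/2) ≈ 0.0824064.
With a = amp(|0⟩) = 0.8194 and b = amp(|1⟩) = (-0.4339 - 0.3747i):
new amp(|0⟩) = (0.996599 - 0.0824064i)·a = (0.8166 - 0.06752i)
new amp(|1⟩) = (0.996599 + 0.0824064i)·b = (-0.4015 - 0.4092i)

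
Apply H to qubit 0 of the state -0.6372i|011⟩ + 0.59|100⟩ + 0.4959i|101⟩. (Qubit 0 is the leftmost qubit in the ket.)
0.4172|000⟩ + 0.3507i|001⟩ - 0.4506i|011⟩ - 0.4172|100⟩ - 0.3507i|101⟩ - 0.4506i|111⟩

H on qubit 0 mixes each pair of kets that differ only in qubit 0: amplitudes (a, b) of (|…0…⟩, |…1…⟩) become ((a + b)/√2, (a − b)/√2). Kets absent from the input have amplitude 0.
(|000⟩, |100⟩): (a, b) = (0, 0.59) → (0.4172, -0.4172)
(|001⟩, |101⟩): (a, b) = (0, 0.4959i) → (0.3507i, -0.3507i)
(|011⟩, |111⟩): (a, b) = (-0.6372i, 0) → (-0.4506i, -0.4506i)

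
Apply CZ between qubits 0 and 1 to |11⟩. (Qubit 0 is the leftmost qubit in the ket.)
-|11⟩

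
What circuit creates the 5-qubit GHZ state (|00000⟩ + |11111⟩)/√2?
H(q0) → CNOT(q0,q1) → CNOT(q0,q2) → CNOT(q0,q3) → CNOT(q0,q4)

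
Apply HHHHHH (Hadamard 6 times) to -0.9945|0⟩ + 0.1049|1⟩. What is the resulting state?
-0.9945|0⟩ + 0.1049|1⟩

H² = I, so an even number of Hadamards cancels: H^6 = I and the state is unchanged.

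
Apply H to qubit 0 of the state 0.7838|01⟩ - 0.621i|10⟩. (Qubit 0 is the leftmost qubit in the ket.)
-0.4391i|00⟩ + 0.5542|01⟩ + 0.4391i|10⟩ + 0.5542|11⟩

H on qubit 0 mixes each pair of kets that differ only in qubit 0: amplitudes (a, b) of (|…0…⟩, |…1…⟩) become ((a + b)/√2, (a − b)/√2). Kets absent from the input have amplitude 0.
(|00⟩, |10⟩): (a, b) = (0, -0.621i) → (-0.4391i, 0.4391i)
(|01⟩, |11⟩): (a, b) = (0.7838, 0) → (0.5542, 0.5542)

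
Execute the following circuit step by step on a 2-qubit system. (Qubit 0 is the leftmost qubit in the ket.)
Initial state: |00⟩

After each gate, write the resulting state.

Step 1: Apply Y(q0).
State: i|10⟩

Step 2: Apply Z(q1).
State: i|10⟩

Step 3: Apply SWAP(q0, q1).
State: i|01⟩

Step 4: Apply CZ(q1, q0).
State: i|01⟩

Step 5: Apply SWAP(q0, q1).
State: i|10⟩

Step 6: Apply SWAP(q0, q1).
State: i|01⟩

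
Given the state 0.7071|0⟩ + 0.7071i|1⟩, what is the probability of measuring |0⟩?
0.5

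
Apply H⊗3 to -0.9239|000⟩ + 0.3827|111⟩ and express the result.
-0.1913|000⟩ - 0.462|001⟩ - 0.462|010⟩ - 0.1913|011⟩ - 0.462|100⟩ - 0.1913|101⟩ - 0.1913|110⟩ - 0.462|111⟩

H⊗3 gives amp(|y⟩) = (1/2√2) Σ_x (−1)^(x·y) amp(|x⟩), where x·y is the number of positions in which both x and y have a 1.
|000⟩: (-0.9239 + 0.3827)/(2√2) = -0.1913
|001⟩: (-0.9239 - 0.3827)/(2√2) = -0.462
|010⟩: (-0.9239 - 0.3827)/(2√2) = -0.462
|011⟩: (-0.9239 + 0.3827)/(2√2) = -0.1913
|100⟩: (-0.9239 - 0.3827)/(2√2) = -0.462
|101⟩: (-0.9239 + 0.3827)/(2√2) = -0.1913
|110⟩: (-0.9239 + 0.3827)/(2√2) = -0.1913
|111⟩: (-0.9239 - 0.3827)/(2√2) = -0.462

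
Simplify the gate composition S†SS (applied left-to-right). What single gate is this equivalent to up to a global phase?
S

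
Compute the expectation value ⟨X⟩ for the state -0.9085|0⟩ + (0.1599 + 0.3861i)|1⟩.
-0.2905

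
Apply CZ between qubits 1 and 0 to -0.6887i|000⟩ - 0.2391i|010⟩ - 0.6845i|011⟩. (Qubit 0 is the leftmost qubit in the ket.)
-0.6887i|000⟩ - 0.2391i|010⟩ - 0.6845i|011⟩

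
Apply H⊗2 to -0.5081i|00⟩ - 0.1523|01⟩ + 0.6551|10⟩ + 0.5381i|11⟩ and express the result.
(0.2514 + 0.015i)|00⟩ + (0.4037 - 0.5231i)|01⟩ + (-0.4037 - 0.5231i)|10⟩ + (-0.2514 + 0.015i)|11⟩

H⊗2 gives amp(|y⟩) = (1/2) Σ_x (−1)^(x·y) amp(|x⟩), where x·y is the number of positions in which both x and y have a 1.
|00⟩: (-0.5081i - 0.1523 + 0.6551 + 0.5381i)/2 = (0.2514 + 0.015i)
|01⟩: (-0.5081i + 0.1523 + 0.6551 - 0.5381i)/2 = (0.4037 - 0.5231i)
|10⟩: (-0.5081i - 0.1523 - 0.6551 - 0.5381i)/2 = (-0.4037 - 0.5231i)
|11⟩: (-0.5081i + 0.1523 - 0.6551 + 0.5381i)/2 = (-0.2514 + 0.015i)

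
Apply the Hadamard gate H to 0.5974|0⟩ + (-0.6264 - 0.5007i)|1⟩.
(-0.02051 - 0.354i)|0⟩ + (0.8654 + 0.354i)|1⟩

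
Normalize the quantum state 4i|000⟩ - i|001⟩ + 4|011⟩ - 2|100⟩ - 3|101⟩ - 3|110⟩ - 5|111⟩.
(1/√5)i|000⟩ - 0.1118i|001⟩ + 1/√5|011⟩ - 0.2236|100⟩ - 0.3354|101⟩ - 0.3354|110⟩ - 0.559|111⟩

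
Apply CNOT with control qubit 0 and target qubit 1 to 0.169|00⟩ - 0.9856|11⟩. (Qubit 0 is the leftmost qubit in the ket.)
0.169|00⟩ - 0.9856|10⟩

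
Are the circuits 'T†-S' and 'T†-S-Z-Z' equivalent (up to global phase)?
Yes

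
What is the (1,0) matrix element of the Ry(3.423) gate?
0.9901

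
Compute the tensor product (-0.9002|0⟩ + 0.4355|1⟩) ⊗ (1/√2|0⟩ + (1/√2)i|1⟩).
-0.6365|00⟩ - 0.6365i|01⟩ + 0.3079|10⟩ + 0.3079i|11⟩

amp(|b₁b₂…⟩) = product of the factor amplitudes for bits b₁, b₂, …; only kets whose every factor amplitude is nonzero survive.
|00⟩: (-0.9002)(1/√2) = -0.6365
|01⟩: (-0.9002)((1/√2)i) = -0.6365i
|10⟩: (0.4355)(1/√2) = 0.3079
|11⟩: (0.4355)((1/√2)i) = 0.3079i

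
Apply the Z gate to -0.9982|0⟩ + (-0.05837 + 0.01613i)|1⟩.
-0.9982|0⟩ + (0.05837 - 0.01613i)|1⟩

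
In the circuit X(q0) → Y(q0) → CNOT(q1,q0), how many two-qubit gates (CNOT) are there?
1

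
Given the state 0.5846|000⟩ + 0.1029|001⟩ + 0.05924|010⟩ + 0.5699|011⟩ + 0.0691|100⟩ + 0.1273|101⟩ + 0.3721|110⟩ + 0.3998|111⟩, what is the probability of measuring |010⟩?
0.003509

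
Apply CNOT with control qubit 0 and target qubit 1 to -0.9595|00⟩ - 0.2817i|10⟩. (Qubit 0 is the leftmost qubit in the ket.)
-0.9595|00⟩ - 0.2817i|11⟩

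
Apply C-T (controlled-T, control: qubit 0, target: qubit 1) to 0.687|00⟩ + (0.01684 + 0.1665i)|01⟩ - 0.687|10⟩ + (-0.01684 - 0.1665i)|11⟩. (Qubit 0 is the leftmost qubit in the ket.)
0.687|00⟩ + (0.01684 + 0.1665i)|01⟩ - 0.687|10⟩ + (0.1058 - 0.1296i)|11⟩

C-T leaves the control-|0⟩ kets |00⟩, |01⟩ unchanged and applies T to qubit 1 on the control-|1⟩ pair (|10⟩, |11⟩).
T = [[1, 0], [0, (1/√2 + (1/√2)i)]].
With a = amp(|10⟩) = -0.687 and b = amp(|11⟩) = (-0.01684 - 0.1665i):
new amp(|10⟩) = (1)·a = -0.687
new amp(|11⟩) = (1/√2 + (1/√2)i)·b = (0.1058 - 0.1296i)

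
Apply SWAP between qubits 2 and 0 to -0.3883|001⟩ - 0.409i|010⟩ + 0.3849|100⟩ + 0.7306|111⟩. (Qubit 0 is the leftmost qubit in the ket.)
0.3849|001⟩ - 0.409i|010⟩ - 0.3883|100⟩ + 0.7306|111⟩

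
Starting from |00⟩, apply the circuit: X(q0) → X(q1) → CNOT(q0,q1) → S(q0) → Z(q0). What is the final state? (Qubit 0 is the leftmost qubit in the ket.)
-i|10⟩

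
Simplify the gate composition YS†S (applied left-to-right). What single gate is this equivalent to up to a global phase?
Y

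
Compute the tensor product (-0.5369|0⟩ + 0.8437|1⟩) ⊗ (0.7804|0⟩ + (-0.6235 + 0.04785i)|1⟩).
-0.419|00⟩ + (0.3348 - 0.02569i)|01⟩ + 0.6584|10⟩ + (-0.526 + 0.04037i)|11⟩

amp(|b₁b₂…⟩) = product of the factor amplitudes for bits b₁, b₂, …; only kets whose every factor amplitude is nonzero survive.
|00⟩: (-0.5369)(0.7804) = -0.419
|01⟩: (-0.5369)(-0.6235 + 0.04785i) = (0.3348 - 0.02569i)
|10⟩: (0.8437)(0.7804) = 0.6584
|11⟩: (0.8437)(-0.6235 + 0.04785i) = (-0.526 + 0.04037i)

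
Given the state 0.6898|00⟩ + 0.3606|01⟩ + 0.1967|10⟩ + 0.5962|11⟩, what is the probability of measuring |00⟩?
0.4758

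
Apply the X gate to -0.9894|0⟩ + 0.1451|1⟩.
0.1451|0⟩ - 0.9894|1⟩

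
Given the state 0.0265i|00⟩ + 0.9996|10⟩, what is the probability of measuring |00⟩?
0.0007023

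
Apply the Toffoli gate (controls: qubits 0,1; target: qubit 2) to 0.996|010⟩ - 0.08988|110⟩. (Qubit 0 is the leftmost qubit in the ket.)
0.996|010⟩ - 0.08988|111⟩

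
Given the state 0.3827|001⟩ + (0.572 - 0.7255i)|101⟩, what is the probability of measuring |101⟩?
0.8535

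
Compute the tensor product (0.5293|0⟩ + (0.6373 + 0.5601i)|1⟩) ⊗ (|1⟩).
0.5293|01⟩ + (0.6373 + 0.5601i)|11⟩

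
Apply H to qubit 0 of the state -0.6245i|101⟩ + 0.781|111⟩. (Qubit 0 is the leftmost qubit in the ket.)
-0.4416i|001⟩ + 0.5523|011⟩ + 0.4416i|101⟩ - 0.5523|111⟩

H on qubit 0 mixes each pair of kets that differ only in qubit 0: amplitudes (a, b) of (|…0…⟩, |…1…⟩) become ((a + b)/√2, (a − b)/√2). Kets absent from the input have amplitude 0.
(|001⟩, |101⟩): (a, b) = (0, -0.6245i) → (-0.4416i, 0.4416i)
(|011⟩, |111⟩): (a, b) = (0, 0.781) → (0.5523, -0.5523)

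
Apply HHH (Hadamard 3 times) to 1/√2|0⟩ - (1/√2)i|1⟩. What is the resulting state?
(1/2 - (1/2)i)|0⟩ + (1/2 + (1/2)i)|1⟩

H² = I, so H^3 = H: a single Hadamard. With (a, b) = (1/√2, -(1/√2)i), H gives ((a + b)/√2, (a − b)/√2) = ((1/2 - (1/2)i), (1/2 + (1/2)i)).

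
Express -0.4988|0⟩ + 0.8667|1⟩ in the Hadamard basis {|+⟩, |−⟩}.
0.2601|+⟩ - 0.9656|−⟩

With |ψ⟩ = α|0⟩ + β|1⟩, the Hadamard-basis coefficients are ⟨+|ψ⟩ = (α + β)/√2 and ⟨−|ψ⟩ = (α − β)/√2.
Here α = -0.4988, β = 0.8667: (α + β)/√2 = 0.2601, (α − β)/√2 = -0.9656.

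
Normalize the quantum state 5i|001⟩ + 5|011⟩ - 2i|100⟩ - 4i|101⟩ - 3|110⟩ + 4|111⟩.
0.513i|001⟩ + 0.513|011⟩ - 0.2052i|100⟩ - 0.4104i|101⟩ - 0.3078|110⟩ + 0.4104|111⟩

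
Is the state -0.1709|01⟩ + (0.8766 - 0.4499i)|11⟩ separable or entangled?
Separable

Writing the state as a|00⟩ + b|01⟩ + c|10⟩ + d|11⟩, it is a product state iff ad − bc = 0.
Here (a, b, c, d) = (0, -0.1709, 0, (0.8766 - 0.4499i)): ad − bc = (0)(0.8766 - 0.4499i) − (-0.1709)(0) = 0, so the state is separable.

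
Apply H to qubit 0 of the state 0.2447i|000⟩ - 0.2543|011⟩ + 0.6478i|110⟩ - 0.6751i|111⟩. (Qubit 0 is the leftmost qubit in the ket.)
0.173i|000⟩ + 0.4581i|010⟩ + (-0.1798 - 0.4774i)|011⟩ + 0.173i|100⟩ - 0.4581i|110⟩ + (-0.1798 + 0.4774i)|111⟩

H on qubit 0 mixes each pair of kets that differ only in qubit 0: amplitudes (a, b) of (|…0…⟩, |…1…⟩) become ((a + b)/√2, (a − b)/√2). Kets absent from the input have amplitude 0.
(|000⟩, |100⟩): (a, b) = (0.2447i, 0) → (0.173i, 0.173i)
(|010⟩, |110⟩): (a, b) = (0, 0.6478i) → (0.4581i, -0.4581i)
(|011⟩, |111⟩): (a, b) = (-0.2543, -0.6751i) → ((-0.1798 - 0.4774i), (-0.1798 + 0.4774i))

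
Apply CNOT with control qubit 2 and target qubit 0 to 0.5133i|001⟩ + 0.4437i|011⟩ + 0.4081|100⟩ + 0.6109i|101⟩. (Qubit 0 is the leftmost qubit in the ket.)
0.6109i|001⟩ + 0.4081|100⟩ + 0.5133i|101⟩ + 0.4437i|111⟩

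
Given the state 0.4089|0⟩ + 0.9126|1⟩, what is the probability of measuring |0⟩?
0.1672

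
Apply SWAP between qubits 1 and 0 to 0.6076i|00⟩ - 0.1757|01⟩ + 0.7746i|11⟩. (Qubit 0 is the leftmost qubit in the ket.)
0.6076i|00⟩ - 0.1757|10⟩ + 0.7746i|11⟩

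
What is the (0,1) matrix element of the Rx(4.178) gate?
-0.8687i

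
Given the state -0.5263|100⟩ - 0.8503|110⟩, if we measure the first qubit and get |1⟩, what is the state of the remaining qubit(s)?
-0.5263|00⟩ - 0.8503|10⟩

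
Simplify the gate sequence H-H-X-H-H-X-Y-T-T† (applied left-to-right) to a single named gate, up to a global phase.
Y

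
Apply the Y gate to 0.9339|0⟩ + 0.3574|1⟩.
-0.3574i|0⟩ + 0.9339i|1⟩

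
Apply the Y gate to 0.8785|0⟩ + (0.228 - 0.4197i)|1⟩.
(-0.4197 - 0.228i)|0⟩ + 0.8785i|1⟩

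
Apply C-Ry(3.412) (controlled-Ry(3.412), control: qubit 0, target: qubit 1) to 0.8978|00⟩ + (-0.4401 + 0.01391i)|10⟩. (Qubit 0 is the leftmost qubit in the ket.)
0.8978|00⟩ + (0.05932 - 0.001875i)|10⟩ + (-0.4361 + 0.01378i)|11⟩

C-Ry(3.412) leaves the control-|0⟩ kets |00⟩, |01⟩ unchanged and applies Ry(3.412) to qubit 1 on the control-|1⟩ pair (|10⟩, |11⟩).
Ry(3.412) = [[cos(θ/2), −sin(θ/2)], [sin(θ/2), cos(θ/2)]]; θ = 3.412, cos(θ/2) ≈ -0.134792, sin(θ/2) ≈ 0.990874.
With a = amp(|10⟩) = (-0.4401 + 0.01391i) and b = amp(|11⟩) = 0:
new amp(|10⟩) = (-0.134792)·a + (-0.990874)·b = (0.05932 - 0.001875i)
new amp(|11⟩) = (0.990874)·a + (-0.134792)·b = (-0.4361 + 0.01378i)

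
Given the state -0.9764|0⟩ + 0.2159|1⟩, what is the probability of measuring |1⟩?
0.04661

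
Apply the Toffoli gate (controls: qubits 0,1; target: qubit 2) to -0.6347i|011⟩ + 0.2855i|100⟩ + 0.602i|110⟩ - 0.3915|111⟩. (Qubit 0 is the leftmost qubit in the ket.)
-0.6347i|011⟩ + 0.2855i|100⟩ - 0.3915|110⟩ + 0.602i|111⟩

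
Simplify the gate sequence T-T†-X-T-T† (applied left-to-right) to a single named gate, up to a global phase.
X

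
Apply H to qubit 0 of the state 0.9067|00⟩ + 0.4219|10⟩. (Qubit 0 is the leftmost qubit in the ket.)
0.9395|00⟩ + 0.3428|10⟩

H on qubit 0 mixes each pair of kets that differ only in qubit 0: amplitudes (a, b) of (|…0…⟩, |…1…⟩) become ((a + b)/√2, (a − b)/√2). Kets absent from the input have amplitude 0.
(|00⟩, |10⟩): (a, b) = (0.9067, 0.4219) → (0.9395, 0.3428)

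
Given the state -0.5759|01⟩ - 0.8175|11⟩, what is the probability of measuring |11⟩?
0.6683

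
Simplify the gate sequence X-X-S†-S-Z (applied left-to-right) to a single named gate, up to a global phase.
Z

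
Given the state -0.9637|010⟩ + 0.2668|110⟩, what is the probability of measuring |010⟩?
0.9287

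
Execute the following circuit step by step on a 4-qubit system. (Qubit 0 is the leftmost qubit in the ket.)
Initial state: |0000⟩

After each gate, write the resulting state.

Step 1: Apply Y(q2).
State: i|0010⟩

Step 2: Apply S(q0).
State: i|0010⟩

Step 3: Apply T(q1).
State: i|0010⟩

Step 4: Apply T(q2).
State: (-1/√2 + (1/√2)i)|0010⟩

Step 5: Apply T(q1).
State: (-1/√2 + (1/√2)i)|0010⟩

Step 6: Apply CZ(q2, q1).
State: (-1/√2 + (1/√2)i)|0010⟩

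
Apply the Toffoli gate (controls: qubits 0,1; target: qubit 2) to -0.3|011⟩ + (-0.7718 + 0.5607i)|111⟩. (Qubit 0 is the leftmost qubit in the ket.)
-0.3|011⟩ + (-0.7718 + 0.5607i)|110⟩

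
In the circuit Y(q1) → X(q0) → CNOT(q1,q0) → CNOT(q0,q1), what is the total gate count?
4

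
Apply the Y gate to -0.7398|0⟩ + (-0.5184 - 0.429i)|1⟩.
(-0.429 + 0.5184i)|0⟩ - 0.7398i|1⟩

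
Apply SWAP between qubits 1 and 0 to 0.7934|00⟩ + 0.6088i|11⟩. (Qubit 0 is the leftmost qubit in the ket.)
0.7934|00⟩ + 0.6088i|11⟩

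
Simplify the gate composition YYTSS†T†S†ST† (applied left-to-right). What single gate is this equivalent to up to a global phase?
T†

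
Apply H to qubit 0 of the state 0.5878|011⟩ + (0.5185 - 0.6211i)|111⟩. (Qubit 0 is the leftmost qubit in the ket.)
(0.7823 - 0.4392i)|011⟩ + (0.049 + 0.4392i)|111⟩

H on qubit 0 mixes each pair of kets that differ only in qubit 0: amplitudes (a, b) of (|…0…⟩, |…1…⟩) become ((a + b)/√2, (a − b)/√2). Kets absent from the input have amplitude 0.
(|011⟩, |111⟩): (a, b) = (0.5878, (0.5185 - 0.6211i)) → ((0.7823 - 0.4392i), (0.049 + 0.4392i))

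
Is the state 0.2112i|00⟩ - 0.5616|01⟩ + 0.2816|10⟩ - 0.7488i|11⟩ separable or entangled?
Entangled

Writing the state as a|00⟩ + b|01⟩ + c|10⟩ + d|11⟩, it is a product state iff ad − bc = 0.
Here (a, b, c, d) = (0.2112i, -0.5616, 0.2816, -0.7488i): ad − bc = (0.2112i)(-0.7488i) − (-0.5616)(0.2816) = 0.3163 ≠ 0, so the state is entangled.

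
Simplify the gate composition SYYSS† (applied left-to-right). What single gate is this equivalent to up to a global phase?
S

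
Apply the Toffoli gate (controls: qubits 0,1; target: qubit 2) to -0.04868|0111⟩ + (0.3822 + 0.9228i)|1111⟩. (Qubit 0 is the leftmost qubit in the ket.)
-0.04868|0111⟩ + (0.3822 + 0.9228i)|1101⟩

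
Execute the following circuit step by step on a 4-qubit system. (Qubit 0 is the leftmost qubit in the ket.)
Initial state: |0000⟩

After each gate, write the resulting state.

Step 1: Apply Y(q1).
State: i|0100⟩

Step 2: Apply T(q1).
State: (-1/√2 + (1/√2)i)|0100⟩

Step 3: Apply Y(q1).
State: (1/√2 + (1/√2)i)|0000⟩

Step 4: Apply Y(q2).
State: (-1/√2 + (1/√2)i)|0010⟩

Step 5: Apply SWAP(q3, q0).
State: (-1/√2 + (1/√2)i)|0010⟩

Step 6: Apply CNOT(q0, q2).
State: (-1/√2 + (1/√2)i)|0010⟩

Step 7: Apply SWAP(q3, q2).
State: (-1/√2 + (1/√2)i)|0001⟩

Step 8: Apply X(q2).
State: (-1/√2 + (1/√2)i)|0011⟩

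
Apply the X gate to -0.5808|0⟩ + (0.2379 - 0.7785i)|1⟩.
(0.2379 - 0.7785i)|0⟩ - 0.5808|1⟩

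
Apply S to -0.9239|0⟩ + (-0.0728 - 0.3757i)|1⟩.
-0.9239|0⟩ + (0.3757 - 0.0728i)|1⟩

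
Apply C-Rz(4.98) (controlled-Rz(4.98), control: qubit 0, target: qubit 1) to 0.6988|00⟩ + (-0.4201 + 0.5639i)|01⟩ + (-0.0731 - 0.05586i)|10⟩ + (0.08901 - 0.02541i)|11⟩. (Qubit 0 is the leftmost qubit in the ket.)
0.6988|00⟩ + (-0.4201 + 0.5639i)|01⟩ + (0.02425 + 0.08875i)|10⟩ + (-0.05536 + 0.07418i)|11⟩

C-Rz(4.98) leaves the control-|0⟩ kets |00⟩, |01⟩ unchanged and applies Rz(4.98) to qubit 1 on the control-|1⟩ pair (|10⟩, |11⟩).
Rz(4.98) = [[e^(−iθ/2), 0], [0, e^(iθ/2)]] with e^(±iθ/2) = cos(θ/2) ± i·sin(θ/2); θ = 4.98, cos(θ/2) ≈ -0.795119, sin(θ/2) ≈ 0.606454.
With a = amp(|10⟩) = (-0.0731 - 0.05586i) and b = amp(|11⟩) = (0.08901 - 0.02541i):
new amp(|10⟩) = (-0.795119 - 0.606454i)·a = (0.02425 + 0.08875i)
new amp(|11⟩) = (-0.795119 + 0.606454i)·b = (-0.05536 + 0.07418i)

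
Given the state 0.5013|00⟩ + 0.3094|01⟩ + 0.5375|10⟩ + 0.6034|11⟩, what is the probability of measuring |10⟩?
0.2889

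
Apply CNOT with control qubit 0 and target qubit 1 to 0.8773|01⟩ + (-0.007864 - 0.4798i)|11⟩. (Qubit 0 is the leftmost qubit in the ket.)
0.8773|01⟩ + (-0.007864 - 0.4798i)|10⟩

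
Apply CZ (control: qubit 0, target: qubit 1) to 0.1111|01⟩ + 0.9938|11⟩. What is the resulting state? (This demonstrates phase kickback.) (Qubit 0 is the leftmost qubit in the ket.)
0.1111|01⟩ - 0.9938|11⟩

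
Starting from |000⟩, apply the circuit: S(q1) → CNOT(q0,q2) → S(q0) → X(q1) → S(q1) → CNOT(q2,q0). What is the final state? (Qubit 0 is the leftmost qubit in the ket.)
i|010⟩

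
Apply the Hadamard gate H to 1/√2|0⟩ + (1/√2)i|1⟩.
(1/2 + (1/2)i)|0⟩ + (1/2 - (1/2)i)|1⟩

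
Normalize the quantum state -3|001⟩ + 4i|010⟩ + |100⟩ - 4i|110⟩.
-0.4629|001⟩ + 0.6172i|010⟩ + 0.1543|100⟩ - 0.6172i|110⟩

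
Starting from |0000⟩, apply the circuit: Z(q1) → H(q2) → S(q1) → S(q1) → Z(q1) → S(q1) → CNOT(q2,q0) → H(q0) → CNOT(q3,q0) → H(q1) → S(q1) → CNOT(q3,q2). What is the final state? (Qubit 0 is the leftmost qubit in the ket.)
1/√8|0000⟩ + 1/√8|0010⟩ + (1/√8)i|0100⟩ + (1/√8)i|0110⟩ + 1/√8|1000⟩ - 1/√8|1010⟩ + (1/√8)i|1100⟩ - (1/√8)i|1110⟩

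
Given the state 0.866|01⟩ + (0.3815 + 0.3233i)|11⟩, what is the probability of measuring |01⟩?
0.75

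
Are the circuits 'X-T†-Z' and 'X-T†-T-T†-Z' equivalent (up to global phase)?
Yes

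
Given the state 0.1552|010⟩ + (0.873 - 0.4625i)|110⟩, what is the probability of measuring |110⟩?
0.976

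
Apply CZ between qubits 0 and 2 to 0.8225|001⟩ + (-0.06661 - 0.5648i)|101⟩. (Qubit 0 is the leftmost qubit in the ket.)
0.8225|001⟩ + (0.06661 + 0.5648i)|101⟩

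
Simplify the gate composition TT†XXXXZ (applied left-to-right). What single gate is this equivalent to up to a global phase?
Z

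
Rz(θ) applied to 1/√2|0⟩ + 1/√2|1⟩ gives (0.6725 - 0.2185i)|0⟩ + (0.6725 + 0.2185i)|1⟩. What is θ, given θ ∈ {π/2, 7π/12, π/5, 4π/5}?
π/5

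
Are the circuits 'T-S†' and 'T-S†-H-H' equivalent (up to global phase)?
Yes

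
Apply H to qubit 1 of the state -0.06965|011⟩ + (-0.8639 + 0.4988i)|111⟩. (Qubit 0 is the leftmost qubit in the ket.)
-0.04925|001⟩ + 0.04925|011⟩ + (-0.6109 + 0.3527i)|101⟩ + (0.6109 - 0.3527i)|111⟩

H on qubit 1 mixes each pair of kets that differ only in qubit 1: amplitudes (a, b) of (|…0…⟩, |…1…⟩) become ((a + b)/√2, (a − b)/√2). Kets absent from the input have amplitude 0.
(|001⟩, |011⟩): (a, b) = (0, -0.06965) → (-0.04925, 0.04925)
(|101⟩, |111⟩): (a, b) = (0, (-0.8639 + 0.4988i)) → ((-0.6109 + 0.3527i), (0.6109 - 0.3527i))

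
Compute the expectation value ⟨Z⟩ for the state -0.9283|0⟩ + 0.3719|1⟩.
0.7234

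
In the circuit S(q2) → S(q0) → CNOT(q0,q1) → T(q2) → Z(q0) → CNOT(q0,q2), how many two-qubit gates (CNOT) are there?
2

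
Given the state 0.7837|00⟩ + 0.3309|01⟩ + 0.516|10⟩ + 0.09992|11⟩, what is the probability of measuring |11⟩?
0.009984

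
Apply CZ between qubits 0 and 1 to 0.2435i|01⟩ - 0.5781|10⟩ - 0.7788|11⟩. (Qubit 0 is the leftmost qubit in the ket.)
0.2435i|01⟩ - 0.5781|10⟩ + 0.7788|11⟩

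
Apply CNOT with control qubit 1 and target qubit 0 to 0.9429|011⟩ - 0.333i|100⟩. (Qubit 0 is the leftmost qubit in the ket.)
-0.333i|100⟩ + 0.9429|111⟩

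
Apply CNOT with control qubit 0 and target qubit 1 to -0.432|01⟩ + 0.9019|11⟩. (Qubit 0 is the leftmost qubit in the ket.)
-0.432|01⟩ + 0.9019|10⟩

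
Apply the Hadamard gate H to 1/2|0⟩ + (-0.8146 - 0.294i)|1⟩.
(-0.2225 - 0.2079i)|0⟩ + (0.9296 + 0.2079i)|1⟩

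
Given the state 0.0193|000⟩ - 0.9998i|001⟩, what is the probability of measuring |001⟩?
0.9996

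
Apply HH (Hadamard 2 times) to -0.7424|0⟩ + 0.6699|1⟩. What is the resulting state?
-0.7424|0⟩ + 0.6699|1⟩

H² = I, so an even number of Hadamards cancels: H^2 = I and the state is unchanged.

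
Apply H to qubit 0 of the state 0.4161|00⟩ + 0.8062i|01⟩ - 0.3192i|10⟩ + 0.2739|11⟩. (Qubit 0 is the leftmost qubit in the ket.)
(0.2942 - 0.2257i)|00⟩ + (0.1937 + 0.5701i)|01⟩ + (0.2942 + 0.2257i)|10⟩ + (-0.1937 + 0.5701i)|11⟩

H on qubit 0 mixes each pair of kets that differ only in qubit 0: amplitudes (a, b) of (|…0…⟩, |…1…⟩) become ((a + b)/√2, (a − b)/√2). Kets absent from the input have amplitude 0.
(|00⟩, |10⟩): (a, b) = (0.4161, -0.3192i) → ((0.2942 - 0.2257i), (0.2942 + 0.2257i))
(|01⟩, |11⟩): (a, b) = (0.8062i, 0.2739) → ((0.1937 + 0.5701i), (-0.1937 + 0.5701i))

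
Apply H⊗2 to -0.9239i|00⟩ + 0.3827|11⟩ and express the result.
(0.1914 - 0.462i)|00⟩ + (-0.1914 - 0.462i)|01⟩ + (-0.1914 - 0.462i)|10⟩ + (0.1914 - 0.462i)|11⟩

H⊗2 gives amp(|y⟩) = (1/2) Σ_x (−1)^(x·y) amp(|x⟩), where x·y is the number of positions in which both x and y have a 1.
|00⟩: (-0.9239i + 0.3827)/2 = (0.1914 - 0.462i)
|01⟩: (-0.9239i - 0.3827)/2 = (-0.1914 - 0.462i)
|10⟩: (-0.9239i - 0.3827)/2 = (-0.1914 - 0.462i)
|11⟩: (-0.9239i + 0.3827)/2 = (0.1914 - 0.462i)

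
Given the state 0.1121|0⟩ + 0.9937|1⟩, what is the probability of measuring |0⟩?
0.01257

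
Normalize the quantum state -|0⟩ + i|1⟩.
-1/√2|0⟩ + (1/√2)i|1⟩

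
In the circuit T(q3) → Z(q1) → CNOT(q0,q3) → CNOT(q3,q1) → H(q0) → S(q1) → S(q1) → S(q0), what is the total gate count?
8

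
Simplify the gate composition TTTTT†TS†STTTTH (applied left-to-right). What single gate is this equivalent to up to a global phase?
H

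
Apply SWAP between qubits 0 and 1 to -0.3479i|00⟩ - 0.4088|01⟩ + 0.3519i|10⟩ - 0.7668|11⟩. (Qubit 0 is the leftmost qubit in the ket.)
-0.3479i|00⟩ + 0.3519i|01⟩ - 0.4088|10⟩ - 0.7668|11⟩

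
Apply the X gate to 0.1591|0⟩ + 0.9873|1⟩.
0.9873|0⟩ + 0.1591|1⟩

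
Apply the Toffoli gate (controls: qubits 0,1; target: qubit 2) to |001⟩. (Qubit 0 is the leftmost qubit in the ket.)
|001⟩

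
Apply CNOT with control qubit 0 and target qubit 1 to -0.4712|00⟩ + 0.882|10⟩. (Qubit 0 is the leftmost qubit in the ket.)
-0.4712|00⟩ + 0.882|11⟩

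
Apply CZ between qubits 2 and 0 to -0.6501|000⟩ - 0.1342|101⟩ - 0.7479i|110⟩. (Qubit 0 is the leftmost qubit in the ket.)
-0.6501|000⟩ + 0.1342|101⟩ - 0.7479i|110⟩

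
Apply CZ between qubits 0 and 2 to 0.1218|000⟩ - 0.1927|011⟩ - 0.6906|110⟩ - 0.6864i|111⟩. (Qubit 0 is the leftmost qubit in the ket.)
0.1218|000⟩ - 0.1927|011⟩ - 0.6906|110⟩ + 0.6864i|111⟩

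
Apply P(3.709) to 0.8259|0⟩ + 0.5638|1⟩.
0.8259|0⟩ + (-0.4755 - 0.303i)|1⟩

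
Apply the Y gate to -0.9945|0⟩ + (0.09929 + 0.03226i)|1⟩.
(0.03226 - 0.09929i)|0⟩ - 0.9945i|1⟩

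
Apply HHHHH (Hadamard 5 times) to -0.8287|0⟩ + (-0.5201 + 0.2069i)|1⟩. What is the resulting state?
(-0.9537 + 0.1463i)|0⟩ + (-0.2182 - 0.1463i)|1⟩

H² = I, so H^5 = H: a single Hadamard. With (a, b) = (-0.8287, (-0.5201 + 0.2069i)), H gives ((a + b)/√2, (a − b)/√2) = ((-0.9537 + 0.1463i), (-0.2182 - 0.1463i)).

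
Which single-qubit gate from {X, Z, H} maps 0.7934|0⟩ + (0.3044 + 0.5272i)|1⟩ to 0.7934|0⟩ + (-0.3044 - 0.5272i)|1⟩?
Z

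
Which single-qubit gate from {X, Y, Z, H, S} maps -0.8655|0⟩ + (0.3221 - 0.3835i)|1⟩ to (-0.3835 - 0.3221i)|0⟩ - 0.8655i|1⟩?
Y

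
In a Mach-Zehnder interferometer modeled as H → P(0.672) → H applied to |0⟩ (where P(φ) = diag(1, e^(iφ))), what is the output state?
(0.8913 + 0.3113i)|0⟩ + (0.1087 - 0.3113i)|1⟩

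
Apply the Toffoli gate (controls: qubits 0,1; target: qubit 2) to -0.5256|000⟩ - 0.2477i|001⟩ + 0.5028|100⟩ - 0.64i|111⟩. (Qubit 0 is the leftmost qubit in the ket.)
-0.5256|000⟩ - 0.2477i|001⟩ + 0.5028|100⟩ - 0.64i|110⟩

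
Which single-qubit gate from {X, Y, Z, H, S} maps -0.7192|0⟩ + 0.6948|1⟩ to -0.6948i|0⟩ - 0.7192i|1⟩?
Y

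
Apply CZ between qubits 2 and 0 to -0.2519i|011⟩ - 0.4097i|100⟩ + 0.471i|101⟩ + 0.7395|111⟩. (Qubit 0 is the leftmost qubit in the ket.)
-0.2519i|011⟩ - 0.4097i|100⟩ - 0.471i|101⟩ - 0.7395|111⟩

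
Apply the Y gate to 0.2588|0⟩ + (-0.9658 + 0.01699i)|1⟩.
(0.01699 + 0.9658i)|0⟩ + 0.2588i|1⟩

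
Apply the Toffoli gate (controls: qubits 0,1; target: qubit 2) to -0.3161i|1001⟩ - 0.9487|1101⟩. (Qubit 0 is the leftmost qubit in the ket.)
-0.3161i|1001⟩ - 0.9487|1111⟩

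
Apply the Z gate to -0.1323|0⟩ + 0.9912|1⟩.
-0.1323|0⟩ - 0.9912|1⟩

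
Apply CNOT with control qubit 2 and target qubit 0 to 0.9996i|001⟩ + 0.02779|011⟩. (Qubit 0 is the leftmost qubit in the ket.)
0.9996i|101⟩ + 0.02779|111⟩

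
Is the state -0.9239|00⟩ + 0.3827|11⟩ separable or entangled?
Entangled

Writing the state as a|00⟩ + b|01⟩ + c|10⟩ + d|11⟩, it is a product state iff ad − bc = 0.
Here (a, b, c, d) = (-0.9239, 0, 0, 0.3827): ad − bc = (-0.9239)(0.3827) − (0)(0) = -0.3536 ≠ 0, so the state is entangled.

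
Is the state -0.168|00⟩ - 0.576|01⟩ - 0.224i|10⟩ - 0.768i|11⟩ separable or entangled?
Separable

Writing the state as a|00⟩ + b|01⟩ + c|10⟩ + d|11⟩, it is a product state iff ad − bc = 0.
Here (a, b, c, d) = (-0.168, -0.576, -0.224i, -0.768i): ad − bc = (-0.168)(-0.768i) − (-0.576)(-0.224i) = 0, so the state is separable.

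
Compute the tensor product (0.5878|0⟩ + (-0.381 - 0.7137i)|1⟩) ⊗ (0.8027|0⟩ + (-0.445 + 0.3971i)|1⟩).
0.4718|00⟩ + (-0.2616 + 0.2334i)|01⟩ + (-0.3058 - 0.5729i)|10⟩ + (0.453 + 0.1663i)|11⟩

amp(|b₁b₂…⟩) = product of the factor amplitudes for bits b₁, b₂, …; only kets whose every factor amplitude is nonzero survive.
|00⟩: (0.5878)(0.8027) = 0.4718
|01⟩: (0.5878)(-0.445 + 0.3971i) = (-0.2616 + 0.2334i)
|10⟩: (-0.381 - 0.7137i)(0.8027) = (-0.3058 - 0.5729i)
|11⟩: (-0.381 - 0.7137i)(-0.445 + 0.3971i) = (0.453 + 0.1663i)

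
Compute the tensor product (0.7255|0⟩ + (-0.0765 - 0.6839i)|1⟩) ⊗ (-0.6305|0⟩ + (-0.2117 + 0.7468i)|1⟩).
-0.4574|00⟩ + (-0.1536 + 0.5418i)|01⟩ + (0.04823 + 0.4312i)|10⟩ + (0.5269 + 0.08765i)|11⟩

amp(|b₁b₂…⟩) = product of the factor amplitudes for bits b₁, b₂, …; only kets whose every factor amplitude is nonzero survive.
|00⟩: (0.7255)(-0.6305) = -0.4574
|01⟩: (0.7255)(-0.2117 + 0.7468i) = (-0.1536 + 0.5418i)
|10⟩: (-0.0765 - 0.6839i)(-0.6305) = (0.04823 + 0.4312i)
|11⟩: (-0.0765 - 0.6839i)(-0.2117 + 0.7468i) = (0.5269 + 0.08765i)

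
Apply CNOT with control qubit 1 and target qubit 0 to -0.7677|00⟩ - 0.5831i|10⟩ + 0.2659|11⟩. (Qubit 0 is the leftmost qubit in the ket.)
-0.7677|00⟩ + 0.2659|01⟩ - 0.5831i|10⟩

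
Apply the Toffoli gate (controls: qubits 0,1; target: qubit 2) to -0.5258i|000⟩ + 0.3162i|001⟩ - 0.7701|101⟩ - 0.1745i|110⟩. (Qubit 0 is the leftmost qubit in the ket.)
-0.5258i|000⟩ + 0.3162i|001⟩ - 0.7701|101⟩ - 0.1745i|111⟩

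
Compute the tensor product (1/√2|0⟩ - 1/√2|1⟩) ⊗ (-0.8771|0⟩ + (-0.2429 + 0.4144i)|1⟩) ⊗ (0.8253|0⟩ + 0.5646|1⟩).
-0.5119|000⟩ - 0.3502|001⟩ + (-0.1418 + 0.2418i)|010⟩ + (-0.09697 + 0.1654i)|011⟩ + 0.5119|100⟩ + 0.3502|101⟩ + (0.1418 - 0.2418i)|110⟩ + (0.09697 - 0.1654i)|111⟩

amp(|b₁b₂…⟩) = product of the factor amplitudes for bits b₁, b₂, …; only kets whose every factor amplitude is nonzero survive.
|000⟩: (1/√2)(-0.8771)(0.8253) = -0.5119
|001⟩: (1/√2)(-0.8771)(0.5646) = -0.3502
|010⟩: (1/√2)(-0.2429 + 0.4144i)(0.8253) = (-0.1418 + 0.2418i)
|011⟩: (1/√2)(-0.2429 + 0.4144i)(0.5646) = (-0.09697 + 0.1654i)
|100⟩: (-1/√2)(-0.8771)(0.8253) = 0.5119
|101⟩: (-1/√2)(-0.8771)(0.5646) = 0.3502
|110⟩: (-1/√2)(-0.2429 + 0.4144i)(0.8253) = (0.1418 - 0.2418i)
|111⟩: (-1/√2)(-0.2429 + 0.4144i)(0.5646) = (0.09697 - 0.1654i)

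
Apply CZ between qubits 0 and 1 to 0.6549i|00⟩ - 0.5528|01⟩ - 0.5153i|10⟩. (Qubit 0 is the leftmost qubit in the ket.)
0.6549i|00⟩ - 0.5528|01⟩ - 0.5153i|10⟩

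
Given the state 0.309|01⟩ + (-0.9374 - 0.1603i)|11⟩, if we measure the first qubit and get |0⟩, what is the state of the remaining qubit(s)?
|1⟩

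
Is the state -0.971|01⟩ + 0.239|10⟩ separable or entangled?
Entangled

Writing the state as a|00⟩ + b|01⟩ + c|10⟩ + d|11⟩, it is a product state iff ad − bc = 0.
Here (a, b, c, d) = (0, -0.971, 0.239, 0): ad − bc = (0)(0) − (-0.971)(0.239) = 0.2321 ≠ 0, so the state is entangled.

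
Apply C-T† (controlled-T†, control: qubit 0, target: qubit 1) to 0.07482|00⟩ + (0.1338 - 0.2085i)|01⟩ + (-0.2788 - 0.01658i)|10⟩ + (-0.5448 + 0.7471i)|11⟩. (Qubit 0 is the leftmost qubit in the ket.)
0.07482|00⟩ + (0.1338 - 0.2085i)|01⟩ + (-0.2788 - 0.01658i)|10⟩ + (0.143 + 0.9135i)|11⟩

C-T† leaves the control-|0⟩ kets |00⟩, |01⟩ unchanged and applies T† to qubit 1 on the control-|1⟩ pair (|10⟩, |11⟩).
T† = [[1, 0], [0, (1/√2 - (1/√2)i)]].
With a = amp(|10⟩) = (-0.2788 - 0.01658i) and b = amp(|11⟩) = (-0.5448 + 0.7471i):
new amp(|10⟩) = (1)·a = (-0.2788 - 0.01658i)
new amp(|11⟩) = (1/√2 - (1/√2)i)·b = (0.143 + 0.9135i)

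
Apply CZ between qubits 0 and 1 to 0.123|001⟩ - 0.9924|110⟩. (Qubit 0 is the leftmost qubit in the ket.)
0.123|001⟩ + 0.9924|110⟩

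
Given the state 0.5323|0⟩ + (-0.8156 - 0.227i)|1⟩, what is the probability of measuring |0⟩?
0.2833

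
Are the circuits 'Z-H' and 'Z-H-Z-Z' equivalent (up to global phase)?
Yes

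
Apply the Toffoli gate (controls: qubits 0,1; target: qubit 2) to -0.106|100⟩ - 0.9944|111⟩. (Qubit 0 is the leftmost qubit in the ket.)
-0.106|100⟩ - 0.9944|110⟩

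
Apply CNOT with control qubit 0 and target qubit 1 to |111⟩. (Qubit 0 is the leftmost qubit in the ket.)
|101⟩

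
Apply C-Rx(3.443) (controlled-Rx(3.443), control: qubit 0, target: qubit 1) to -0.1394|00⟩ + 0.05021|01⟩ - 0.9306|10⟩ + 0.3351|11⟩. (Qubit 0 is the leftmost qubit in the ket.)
-0.1394|00⟩ + 0.05021|01⟩ + (0.1397 - 0.3313i)|10⟩ + (-0.05031 + 0.9201i)|11⟩

C-Rx(3.443) leaves the control-|0⟩ kets |00⟩, |01⟩ unchanged and applies Rx(3.443) to qubit 1 on the control-|1⟩ pair (|10⟩, |11⟩).
Rx(3.443) = [[cos(θ/2), −i·sin(θ/2)], [−i·sin(θ/2), cos(θ/2)]]; θ = 3.443, cos(θ/2) ≈ -0.150134, sin(θ/2) ≈ 0.988666.
With a = amp(|10⟩) = -0.9306 and b = amp(|11⟩) = 0.3351:
new amp(|10⟩) = (-0.150134)·a + (-0.988666i)·b = (0.1397 - 0.3313i)
new amp(|11⟩) = (-0.988666i)·a + (-0.150134)·b = (-0.05031 + 0.9201i)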